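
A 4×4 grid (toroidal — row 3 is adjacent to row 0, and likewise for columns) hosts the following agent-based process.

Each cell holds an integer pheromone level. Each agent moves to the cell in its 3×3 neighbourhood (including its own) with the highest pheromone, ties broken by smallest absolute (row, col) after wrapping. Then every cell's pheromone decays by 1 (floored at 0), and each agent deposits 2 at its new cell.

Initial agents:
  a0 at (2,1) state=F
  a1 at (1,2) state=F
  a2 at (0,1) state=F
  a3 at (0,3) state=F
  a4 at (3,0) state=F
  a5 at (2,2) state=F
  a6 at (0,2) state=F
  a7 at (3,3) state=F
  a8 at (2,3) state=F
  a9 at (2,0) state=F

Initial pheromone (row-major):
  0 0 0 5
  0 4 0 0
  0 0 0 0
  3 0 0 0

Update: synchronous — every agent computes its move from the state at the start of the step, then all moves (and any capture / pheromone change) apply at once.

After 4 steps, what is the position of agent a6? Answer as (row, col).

(0, 3)

t=1: a0@(1,1) a1@(0,3) a2@(1,1) a3@(0,3) a4@(0,3) a5@(1,1) a6@(0,3) a7@(0,3) a8@(3,0) a9@(1,1) | pheromone: 0 0 0 14 / 0 11 0 0 / 0 0 0 0 / 4 0 0 0
t=2: a0@(1,1) a1@(0,3) a2@(1,1) a3@(0,3) a4@(0,3) a5@(1,1) a6@(0,3) a7@(0,3) a8@(0,3) a9@(1,1) | pheromone: 0 0 0 25 / 0 18 0 0 / 0 0 0 0 / 3 0 0 0
t=3: a0@(1,1) a1@(0,3) a2@(1,1) a3@(0,3) a4@(0,3) a5@(1,1) a6@(0,3) a7@(0,3) a8@(0,3) a9@(1,1) | pheromone: 0 0 0 36 / 0 25 0 0 / 0 0 0 0 / 2 0 0 0
t=4: a0@(1,1) a1@(0,3) a2@(1,1) a3@(0,3) a4@(0,3) a5@(1,1) a6@(0,3) a7@(0,3) a8@(0,3) a9@(1,1) | pheromone: 0 0 0 47 / 0 32 0 0 / 0 0 0 0 / 1 0 0 0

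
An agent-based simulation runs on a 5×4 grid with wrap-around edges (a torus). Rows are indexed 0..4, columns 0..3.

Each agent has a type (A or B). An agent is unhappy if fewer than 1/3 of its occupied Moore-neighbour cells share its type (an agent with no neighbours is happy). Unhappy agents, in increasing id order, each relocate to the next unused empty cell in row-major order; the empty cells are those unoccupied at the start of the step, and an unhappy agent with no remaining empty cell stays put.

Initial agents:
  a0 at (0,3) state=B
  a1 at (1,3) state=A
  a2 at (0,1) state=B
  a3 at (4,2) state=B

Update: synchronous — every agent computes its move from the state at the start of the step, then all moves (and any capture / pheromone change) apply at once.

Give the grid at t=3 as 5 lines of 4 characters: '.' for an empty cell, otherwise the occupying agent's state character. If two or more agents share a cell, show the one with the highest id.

t=1: a0@(0,3):B a1@(0,0):A a2@(0,1):B a3@(4,2):B
t=2: a0@(0,3):B a1@(0,2):A a2@(0,1):B a3@(4,2):B
t=3: a0@(0,3):B a1@(0,0):A a2@(0,1):B a3@(4,2):B

AB.B
....
....
....
..B.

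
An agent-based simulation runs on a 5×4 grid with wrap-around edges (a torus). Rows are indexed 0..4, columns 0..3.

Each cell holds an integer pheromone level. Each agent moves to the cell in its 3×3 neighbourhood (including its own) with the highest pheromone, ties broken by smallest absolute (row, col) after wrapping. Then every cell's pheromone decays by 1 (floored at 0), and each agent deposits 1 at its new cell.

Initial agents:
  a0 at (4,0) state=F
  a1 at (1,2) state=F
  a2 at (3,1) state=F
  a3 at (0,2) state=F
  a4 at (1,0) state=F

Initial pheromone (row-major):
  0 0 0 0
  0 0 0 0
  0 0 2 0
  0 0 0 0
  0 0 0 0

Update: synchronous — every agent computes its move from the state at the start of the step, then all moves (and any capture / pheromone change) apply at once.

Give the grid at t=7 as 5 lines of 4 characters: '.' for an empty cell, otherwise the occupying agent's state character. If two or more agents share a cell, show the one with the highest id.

F...
....
..F.
....
....

t=1: a0@(0,0) a1@(2,2) a2@(2,2) a3@(0,1) a4@(0,0) | pheromone: 2 1 0 0 / 0 0 0 0 / 0 0 3 0 / 0 0 0 0 / 0 0 0 0
t=2: a0@(0,0) a1@(2,2) a2@(2,2) a3@(0,0) a4@(0,0) | pheromone: 4 0 0 0 / 0 0 0 0 / 0 0 4 0 / 0 0 0 0 / 0 0 0 0
t=3: a0@(0,0) a1@(2,2) a2@(2,2) a3@(0,0) a4@(0,0) | pheromone: 6 0 0 0 / 0 0 0 0 / 0 0 5 0 / 0 0 0 0 / 0 0 0 0
t=4: a0@(0,0) a1@(2,2) a2@(2,2) a3@(0,0) a4@(0,0) | pheromone: 8 0 0 0 / 0 0 0 0 / 0 0 6 0 / 0 0 0 0 / 0 0 0 0
t=5: a0@(0,0) a1@(2,2) a2@(2,2) a3@(0,0) a4@(0,0) | pheromone: 10 0 0 0 / 0 0 0 0 / 0 0 7 0 / 0 0 0 0 / 0 0 0 0
t=6: a0@(0,0) a1@(2,2) a2@(2,2) a3@(0,0) a4@(0,0) | pheromone: 12 0 0 0 / 0 0 0 0 / 0 0 8 0 / 0 0 0 0 / 0 0 0 0
t=7: a0@(0,0) a1@(2,2) a2@(2,2) a3@(0,0) a4@(0,0) | pheromone: 14 0 0 0 / 0 0 0 0 / 0 0 9 0 / 0 0 0 0 / 0 0 0 0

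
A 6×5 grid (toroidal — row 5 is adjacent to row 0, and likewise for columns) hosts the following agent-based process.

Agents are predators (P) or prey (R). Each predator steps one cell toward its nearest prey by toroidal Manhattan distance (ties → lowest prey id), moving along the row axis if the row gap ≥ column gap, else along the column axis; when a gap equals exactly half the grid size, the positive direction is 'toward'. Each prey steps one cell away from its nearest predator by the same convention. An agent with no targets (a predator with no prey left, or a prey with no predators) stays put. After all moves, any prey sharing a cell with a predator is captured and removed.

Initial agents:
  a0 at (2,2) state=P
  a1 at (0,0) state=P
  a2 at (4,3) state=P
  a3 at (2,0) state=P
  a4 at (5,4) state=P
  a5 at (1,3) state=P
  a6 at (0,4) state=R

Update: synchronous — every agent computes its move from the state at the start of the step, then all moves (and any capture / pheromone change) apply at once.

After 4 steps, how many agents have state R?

t=1: a0@(1,2):P a1@(0,4):P a2@(5,3):P a3@(1,0):P a4@(0,4):P a5@(0,3):P
t=2: (unchanged — steady state)

0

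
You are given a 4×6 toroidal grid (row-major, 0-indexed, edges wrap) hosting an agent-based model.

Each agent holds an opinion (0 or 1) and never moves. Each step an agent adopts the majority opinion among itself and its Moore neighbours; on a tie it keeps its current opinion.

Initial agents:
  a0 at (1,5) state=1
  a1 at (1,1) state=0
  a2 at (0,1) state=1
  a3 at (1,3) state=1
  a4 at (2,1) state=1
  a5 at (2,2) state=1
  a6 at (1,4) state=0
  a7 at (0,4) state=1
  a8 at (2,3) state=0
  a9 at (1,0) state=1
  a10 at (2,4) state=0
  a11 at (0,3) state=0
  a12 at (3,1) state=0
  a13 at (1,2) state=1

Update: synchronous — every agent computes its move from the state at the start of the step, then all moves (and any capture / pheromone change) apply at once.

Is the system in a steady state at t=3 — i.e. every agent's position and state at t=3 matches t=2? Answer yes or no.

no

t=1: a0@(1,5):1 a1@(1,1):1 a2@(0,1):1 a3@(1,3):1 a4@(2,1):1 a5@(2,2):1 a6@(1,4):0 a7@(0,4):1 a8@(2,3):0 a9@(1,0):1 a10@(2,4):0 a11@(0,3):1 a12@(3,1):1 a13@(1,2):1
t=2: a0@(1,5):1 a1@(1,1):1 a2@(0,1):1 a3@(1,3):1 a4@(2,1):1 a5@(2,2):1 a6@(1,4):1 a7@(0,4):1 a8@(2,3):0 a9@(1,0):1 a10@(2,4):0 a11@(0,3):1 a12@(3,1):1 a13@(1,2):1
t=3: a0@(1,5):1 a1@(1,1):1 a2@(0,1):1 a3@(1,3):1 a4@(2,1):1 a5@(2,2):1 a6@(1,4):1 a7@(0,4):1 a8@(2,3):1 a9@(1,0):1 a10@(2,4):1 a11@(0,3):1 a12@(3,1):1 a13@(1,2):1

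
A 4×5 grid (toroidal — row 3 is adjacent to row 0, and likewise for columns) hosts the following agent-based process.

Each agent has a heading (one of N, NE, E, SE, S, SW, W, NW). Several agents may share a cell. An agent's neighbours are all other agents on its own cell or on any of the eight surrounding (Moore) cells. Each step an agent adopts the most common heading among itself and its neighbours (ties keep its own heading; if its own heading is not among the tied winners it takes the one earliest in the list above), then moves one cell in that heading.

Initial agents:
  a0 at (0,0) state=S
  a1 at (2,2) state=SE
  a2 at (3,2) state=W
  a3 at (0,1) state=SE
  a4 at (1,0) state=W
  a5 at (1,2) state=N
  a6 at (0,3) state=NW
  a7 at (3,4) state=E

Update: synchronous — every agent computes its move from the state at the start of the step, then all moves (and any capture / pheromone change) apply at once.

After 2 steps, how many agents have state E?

1

t=1: a0@(1,0):S a1@(3,3):SE a2@(0,3):SE a3@(0,0):W a4@(1,4):W a5@(2,3):SE a6@(3,2):NW a7@(3,0):E
t=2: a0@(1,4):W a1@(0,4):SE a2@(1,4):SE a3@(0,4):W a4@(1,3):W a5@(3,4):SE a6@(0,3):SE a7@(3,1):E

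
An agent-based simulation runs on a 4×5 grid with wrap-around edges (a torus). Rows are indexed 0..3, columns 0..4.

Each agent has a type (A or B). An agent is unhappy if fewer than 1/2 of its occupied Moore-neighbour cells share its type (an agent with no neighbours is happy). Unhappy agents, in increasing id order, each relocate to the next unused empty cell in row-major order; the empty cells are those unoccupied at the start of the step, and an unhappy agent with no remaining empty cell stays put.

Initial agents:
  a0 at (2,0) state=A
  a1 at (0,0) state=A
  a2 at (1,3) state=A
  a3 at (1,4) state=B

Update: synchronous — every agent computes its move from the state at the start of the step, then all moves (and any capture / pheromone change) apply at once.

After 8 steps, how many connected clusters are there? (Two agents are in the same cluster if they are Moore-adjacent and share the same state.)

t=1: a0@(0,1):A a1@(0,2):A a2@(0,3):A a3@(0,4):B
t=2: a0@(0,1):A a1@(0,2):A a2@(0,3):A a3@(0,0):B
t=3: a0@(0,1):A a1@(0,2):A a2@(0,3):A a3@(0,4):B
t=4: a0@(0,1):A a1@(0,2):A a2@(0,3):A a3@(0,0):B
t=5: a0@(0,1):A a1@(0,2):A a2@(0,3):A a3@(0,4):B
t=6: a0@(0,1):A a1@(0,2):A a2@(0,3):A a3@(0,0):B
t=7: a0@(0,1):A a1@(0,2):A a2@(0,3):A a3@(0,4):B
t=8: a0@(0,1):A a1@(0,2):A a2@(0,3):A a3@(0,0):B

2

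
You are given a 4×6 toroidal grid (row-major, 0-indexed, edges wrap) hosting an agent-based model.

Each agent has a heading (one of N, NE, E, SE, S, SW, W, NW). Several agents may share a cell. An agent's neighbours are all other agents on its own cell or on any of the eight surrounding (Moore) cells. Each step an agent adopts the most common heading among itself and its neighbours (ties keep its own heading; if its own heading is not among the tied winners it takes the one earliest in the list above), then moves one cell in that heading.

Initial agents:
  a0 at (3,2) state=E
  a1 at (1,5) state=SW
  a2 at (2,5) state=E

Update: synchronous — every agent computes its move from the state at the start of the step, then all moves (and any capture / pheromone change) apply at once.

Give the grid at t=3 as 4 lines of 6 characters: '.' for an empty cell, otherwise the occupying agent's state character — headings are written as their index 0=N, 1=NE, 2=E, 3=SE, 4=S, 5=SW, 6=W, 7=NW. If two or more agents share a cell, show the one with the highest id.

..5...
......
..2...
.....2

t=1: a0@(3,3):E a1@(2,4):SW a2@(2,0):E
t=2: a0@(3,4):E a1@(3,3):SW a2@(2,1):E
t=3: a0@(3,5):E a1@(0,2):SW a2@(2,2):E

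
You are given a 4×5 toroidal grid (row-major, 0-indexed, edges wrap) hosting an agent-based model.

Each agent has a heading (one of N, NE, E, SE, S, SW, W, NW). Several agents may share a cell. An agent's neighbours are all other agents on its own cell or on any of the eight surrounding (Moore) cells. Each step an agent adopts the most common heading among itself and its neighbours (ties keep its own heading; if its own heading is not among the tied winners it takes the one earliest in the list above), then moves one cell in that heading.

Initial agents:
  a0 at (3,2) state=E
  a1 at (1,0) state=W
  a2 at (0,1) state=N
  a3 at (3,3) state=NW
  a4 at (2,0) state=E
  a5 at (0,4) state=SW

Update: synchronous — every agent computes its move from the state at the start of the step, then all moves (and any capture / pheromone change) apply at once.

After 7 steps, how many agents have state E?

t=1: a0@(3,3):E a1@(1,4):W a2@(3,1):N a3@(2,2):NW a4@(2,1):E a5@(1,3):SW
t=2: a0@(3,4):E a1@(1,3):W a2@(2,1):N a3@(2,3):E a4@(2,2):E a5@(2,2):SW
t=3: a0@(3,0):E a1@(1,4):E a2@(1,1):N a3@(2,4):E a4@(2,3):E a5@(2,3):E
t=4: a0@(3,1):E a1@(1,0):E a2@(0,1):N a3@(2,0):E a4@(2,4):E a5@(2,4):E
t=5: a0@(3,2):E a1@(1,1):E a2@(0,2):E a3@(2,1):E a4@(2,0):E a5@(2,0):E
t=6: a0@(3,3):E a1@(1,2):E a2@(0,3):E a3@(2,2):E a4@(2,1):E a5@(2,1):E
t=7: a0@(3,4):E a1@(1,3):E a2@(0,4):E a3@(2,3):E a4@(2,2):E a5@(2,2):E

6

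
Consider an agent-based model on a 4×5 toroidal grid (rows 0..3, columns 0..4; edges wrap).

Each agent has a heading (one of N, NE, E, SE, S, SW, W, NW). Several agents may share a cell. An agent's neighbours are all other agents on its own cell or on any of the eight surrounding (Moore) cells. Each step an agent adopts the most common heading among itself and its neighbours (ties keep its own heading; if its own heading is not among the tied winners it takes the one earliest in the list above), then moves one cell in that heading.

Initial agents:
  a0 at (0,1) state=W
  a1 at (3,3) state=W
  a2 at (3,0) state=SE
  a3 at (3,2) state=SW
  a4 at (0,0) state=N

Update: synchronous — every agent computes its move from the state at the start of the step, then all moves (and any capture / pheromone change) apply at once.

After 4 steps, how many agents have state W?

5

t=1: a0@(0,0):W a1@(3,2):W a2@(0,1):SE a3@(3,1):W a4@(3,0):N
t=2: a0@(0,4):W a1@(3,1):W a2@(0,0):W a3@(3,0):W a4@(3,4):W
t=3: a0@(0,3):W a1@(3,0):W a2@(0,4):W a3@(3,4):W a4@(3,3):W
t=4: a0@(0,2):W a1@(3,4):W a2@(0,3):W a3@(3,3):W a4@(3,2):W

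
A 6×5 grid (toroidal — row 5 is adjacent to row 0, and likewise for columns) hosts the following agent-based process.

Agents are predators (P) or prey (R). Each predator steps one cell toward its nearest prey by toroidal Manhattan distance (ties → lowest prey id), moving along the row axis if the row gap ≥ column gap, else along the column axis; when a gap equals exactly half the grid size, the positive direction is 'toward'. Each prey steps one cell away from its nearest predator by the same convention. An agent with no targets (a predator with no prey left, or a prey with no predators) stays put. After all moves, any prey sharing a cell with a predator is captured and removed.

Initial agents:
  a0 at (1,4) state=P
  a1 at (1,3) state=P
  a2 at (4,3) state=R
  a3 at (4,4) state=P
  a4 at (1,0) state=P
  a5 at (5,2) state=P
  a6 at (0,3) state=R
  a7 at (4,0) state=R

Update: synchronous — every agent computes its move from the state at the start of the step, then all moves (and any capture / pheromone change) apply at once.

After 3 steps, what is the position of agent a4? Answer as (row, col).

t=1: a0@(0,4):P a1@(0,3):P a3@(4,3):P a4@(1,4):P a5@(4,2):P a6@(5,3):R a7@(4,1):R
t=2: a0@(5,4):P a1@(5,3):P a3@(5,3):P a4@(0,4):P a5@(4,1):P a6@(4,3):R a7@(4,0):R
t=3: a0@(4,4):P a1@(4,3):P a3@(4,3):P a4@(5,4):P a5@(4,0):P a6@(3,3):R

(5, 4)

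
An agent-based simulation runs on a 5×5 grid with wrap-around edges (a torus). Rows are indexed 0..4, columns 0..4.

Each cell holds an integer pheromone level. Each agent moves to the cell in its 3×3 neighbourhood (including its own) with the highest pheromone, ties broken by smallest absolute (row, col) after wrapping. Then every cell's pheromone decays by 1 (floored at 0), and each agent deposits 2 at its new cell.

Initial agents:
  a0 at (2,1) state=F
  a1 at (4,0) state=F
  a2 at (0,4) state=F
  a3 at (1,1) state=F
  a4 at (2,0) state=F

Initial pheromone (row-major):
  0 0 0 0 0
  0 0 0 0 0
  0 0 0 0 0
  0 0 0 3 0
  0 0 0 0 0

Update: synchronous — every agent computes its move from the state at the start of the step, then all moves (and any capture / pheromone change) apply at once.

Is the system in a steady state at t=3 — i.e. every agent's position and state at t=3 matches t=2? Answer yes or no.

t=1: a0@(1,0) a1@(0,0) a2@(0,0) a3@(0,0) a4@(1,0) | pheromone: 6 0 0 0 0 / 4 0 0 0 0 / 0 0 0 0 0 / 0 0 0 2 0 / 0 0 0 0 0
t=2: a0@(0,0) a1@(0,0) a2@(0,0) a3@(0,0) a4@(0,0) | pheromone: 15 0 0 0 0 / 3 0 0 0 0 / 0 0 0 0 0 / 0 0 0 1 0 / 0 0 0 0 0
t=3: a0@(0,0) a1@(0,0) a2@(0,0) a3@(0,0) a4@(0,0) | pheromone: 24 0 0 0 0 / 2 0 0 0 0 / 0 0 0 0 0 / 0 0 0 0 0 / 0 0 0 0 0

yes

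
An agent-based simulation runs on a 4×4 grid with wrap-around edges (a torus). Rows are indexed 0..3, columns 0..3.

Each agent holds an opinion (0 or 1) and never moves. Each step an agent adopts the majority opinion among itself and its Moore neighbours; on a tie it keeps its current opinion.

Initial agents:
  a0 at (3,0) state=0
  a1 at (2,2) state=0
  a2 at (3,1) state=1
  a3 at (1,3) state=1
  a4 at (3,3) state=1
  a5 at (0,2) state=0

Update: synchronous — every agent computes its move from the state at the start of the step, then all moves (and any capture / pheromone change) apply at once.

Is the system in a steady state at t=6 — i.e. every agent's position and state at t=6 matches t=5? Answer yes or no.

no

t=1: a0@(3,0):1 a1@(2,2):1 a2@(3,1):0 a3@(1,3):0 a4@(3,3):0 a5@(0,2):1
t=2: a0@(3,0):0 a1@(2,2):0 a2@(3,1):1 a3@(1,3):1 a4@(3,3):1 a5@(0,2):0
t=3: a0@(3,0):1 a1@(2,2):1 a2@(3,1):0 a3@(1,3):0 a4@(3,3):0 a5@(0,2):1
t=4: a0@(3,0):0 a1@(2,2):0 a2@(3,1):1 a3@(1,3):1 a4@(3,3):1 a5@(0,2):0
t=5: a0@(3,0):1 a1@(2,2):1 a2@(3,1):0 a3@(1,3):0 a4@(3,3):0 a5@(0,2):1
t=6: a0@(3,0):0 a1@(2,2):0 a2@(3,1):1 a3@(1,3):1 a4@(3,3):1 a5@(0,2):0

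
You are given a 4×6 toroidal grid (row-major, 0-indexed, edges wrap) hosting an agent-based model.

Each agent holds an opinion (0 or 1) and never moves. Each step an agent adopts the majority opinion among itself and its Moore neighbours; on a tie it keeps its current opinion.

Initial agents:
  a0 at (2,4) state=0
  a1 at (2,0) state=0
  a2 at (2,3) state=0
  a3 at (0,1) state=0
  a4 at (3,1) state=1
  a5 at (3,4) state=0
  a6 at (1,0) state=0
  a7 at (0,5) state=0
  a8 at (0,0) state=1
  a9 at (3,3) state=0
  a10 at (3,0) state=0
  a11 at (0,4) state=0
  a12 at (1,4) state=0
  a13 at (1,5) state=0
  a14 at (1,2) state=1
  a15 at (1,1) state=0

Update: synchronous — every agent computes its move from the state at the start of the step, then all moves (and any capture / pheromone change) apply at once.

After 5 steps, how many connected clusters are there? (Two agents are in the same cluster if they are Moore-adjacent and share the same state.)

t=1: a0@(2,4):0 a1@(2,0):0 a2@(2,3):0 a3@(0,1):0 a4@(3,1):0 a5@(3,4):0 a6@(1,0):0 a7@(0,5):0 a8@(0,0):0 a9@(3,3):0 a10@(3,0):0 a11@(0,4):0 a12@(1,4):0 a13@(1,5):0 a14@(1,2):0 a15@(1,1):0
t=2: (unchanged — steady state)

1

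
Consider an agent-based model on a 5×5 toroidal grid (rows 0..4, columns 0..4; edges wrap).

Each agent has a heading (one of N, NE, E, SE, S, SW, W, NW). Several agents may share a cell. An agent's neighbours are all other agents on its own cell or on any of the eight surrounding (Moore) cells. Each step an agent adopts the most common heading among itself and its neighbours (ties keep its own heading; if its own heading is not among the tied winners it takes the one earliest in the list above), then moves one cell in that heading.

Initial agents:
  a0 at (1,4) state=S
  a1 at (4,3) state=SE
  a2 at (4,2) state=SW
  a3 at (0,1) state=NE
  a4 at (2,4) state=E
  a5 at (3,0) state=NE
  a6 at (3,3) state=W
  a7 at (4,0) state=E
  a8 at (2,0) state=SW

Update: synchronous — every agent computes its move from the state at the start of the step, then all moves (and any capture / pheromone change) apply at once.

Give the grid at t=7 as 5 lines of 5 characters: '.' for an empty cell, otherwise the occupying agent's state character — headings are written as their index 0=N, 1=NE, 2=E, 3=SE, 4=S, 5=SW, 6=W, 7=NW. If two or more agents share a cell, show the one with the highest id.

.....
.....
1.11.
.1111
.....

t=1: a0@(2,4):S a1@(0,4):SE a2@(0,1):SW a3@(4,2):NE a4@(2,0):E a5@(3,1):E a6@(3,2):W a7@(3,1):NE a8@(3,4):SW
t=2: a0@(3,4):S a1@(1,0):SE a2@(1,0):SW a3@(3,3):NE a4@(2,1):E a5@(3,2):E a6@(2,3):NE a7@(2,2):NE a8@(4,3):SW
t=3: a0@(2,0):NE a1@(2,1):SE a2@(2,4):SW a3@(2,4):NE a4@(2,2):E a5@(2,3):NE a6@(1,4):NE a7@(1,3):NE a8@(0,2):SW
t=4: a0@(1,1):NE a1@(3,2):SE a2@(1,0):NE a3@(1,0):NE a4@(1,3):NE a5@(1,4):NE a6@(0,0):NE a7@(0,4):NE a8@(1,1):SW
t=5: a0@(0,2):NE a1@(4,3):SE a2@(0,1):NE a3@(0,1):NE a4@(0,4):NE a5@(0,0):NE a6@(4,1):NE a7@(4,0):NE a8@(0,2):NE
t=6: a0@(4,3):NE a1@(3,4):NE a2@(4,2):NE a3@(4,2):NE a4@(4,0):NE a5@(4,1):NE a6@(3,2):NE a7@(3,1):NE a8@(4,3):NE
t=7: a0@(3,4):NE a1@(2,0):NE a2@(3,3):NE a3@(3,3):NE a4@(3,1):NE a5@(3,2):NE a6@(2,3):NE a7@(2,2):NE a8@(3,4):NE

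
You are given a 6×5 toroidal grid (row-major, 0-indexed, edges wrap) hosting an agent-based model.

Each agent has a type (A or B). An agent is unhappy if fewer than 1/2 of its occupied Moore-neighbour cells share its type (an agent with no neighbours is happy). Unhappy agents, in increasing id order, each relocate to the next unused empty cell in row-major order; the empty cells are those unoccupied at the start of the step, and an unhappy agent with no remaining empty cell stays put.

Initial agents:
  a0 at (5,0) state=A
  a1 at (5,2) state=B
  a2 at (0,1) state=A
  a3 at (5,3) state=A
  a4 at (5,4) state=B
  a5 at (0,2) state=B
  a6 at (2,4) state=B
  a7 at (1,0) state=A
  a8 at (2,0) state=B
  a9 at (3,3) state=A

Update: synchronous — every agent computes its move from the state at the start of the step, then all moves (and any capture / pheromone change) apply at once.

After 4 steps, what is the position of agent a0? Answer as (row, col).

t=1: a0@(5,0):A a1@(0,0):B a2@(0,1):A a3@(0,3):A a4@(0,4):B a5@(1,1):B a6@(1,2):B a7@(1,3):A a8@(2,0):B a9@(1,4):A
t=2: a0@(0,2):A a1@(1,0):B a2@(2,1):A a3@(0,3):A a4@(2,2):B a5@(1,1):B a6@(2,3):B a7@(1,3):A a8@(2,0):B a9@(2,4):A
t=3: a0@(0,2):A a1@(1,0):B a2@(0,0):A a3@(0,3):A a4@(2,2):B a5@(1,1):B a6@(0,1):B a7@(1,3):A a8@(2,0):B a9@(0,4):A
t=4: a0@(0,2):A a1@(1,0):B a2@(1,2):A a3@(0,3):A a4@(2,2):B a5@(1,1):B a6@(0,1):B a7@(1,3):A a8@(2,0):B a9@(0,4):A

(0, 2)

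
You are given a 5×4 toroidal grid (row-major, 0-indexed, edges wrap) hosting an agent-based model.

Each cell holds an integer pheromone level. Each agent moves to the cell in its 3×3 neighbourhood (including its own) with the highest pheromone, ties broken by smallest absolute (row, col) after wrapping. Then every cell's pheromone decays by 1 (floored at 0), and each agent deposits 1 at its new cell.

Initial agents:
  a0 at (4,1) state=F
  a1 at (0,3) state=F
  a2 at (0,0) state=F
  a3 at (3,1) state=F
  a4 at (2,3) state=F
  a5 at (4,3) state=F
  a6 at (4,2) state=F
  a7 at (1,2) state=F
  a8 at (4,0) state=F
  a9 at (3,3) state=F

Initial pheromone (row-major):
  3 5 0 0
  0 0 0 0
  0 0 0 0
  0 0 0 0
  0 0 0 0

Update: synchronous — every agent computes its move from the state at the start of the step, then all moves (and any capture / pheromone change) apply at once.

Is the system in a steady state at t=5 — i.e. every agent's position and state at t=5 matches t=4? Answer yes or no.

yes

t=1: a0@(0,1) a1@(0,0) a2@(0,1) a3@(2,0) a4@(1,0) a5@(0,0) a6@(0,1) a7@(0,1) a8@(0,1) a9@(2,0) | pheromone: 4 9 0 0 / 1 0 0 0 / 2 0 0 0 / 0 0 0 0 / 0 0 0 0
t=2: a0@(0,1) a1@(0,1) a2@(0,1) a3@(2,0) a4@(0,1) a5@(0,1) a6@(0,1) a7@(0,1) a8@(0,1) a9@(2,0) | pheromone: 3 16 0 0 / 0 0 0 0 / 3 0 0 0 / 0 0 0 0 / 0 0 0 0
t=3: a0@(0,1) a1@(0,1) a2@(0,1) a3@(2,0) a4@(0,1) a5@(0,1) a6@(0,1) a7@(0,1) a8@(0,1) a9@(2,0) | pheromone: 2 23 0 0 / 0 0 0 0 / 4 0 0 0 / 0 0 0 0 / 0 0 0 0
t=4: a0@(0,1) a1@(0,1) a2@(0,1) a3@(2,0) a4@(0,1) a5@(0,1) a6@(0,1) a7@(0,1) a8@(0,1) a9@(2,0) | pheromone: 1 30 0 0 / 0 0 0 0 / 5 0 0 0 / 0 0 0 0 / 0 0 0 0
t=5: a0@(0,1) a1@(0,1) a2@(0,1) a3@(2,0) a4@(0,1) a5@(0,1) a6@(0,1) a7@(0,1) a8@(0,1) a9@(2,0) | pheromone: 0 37 0 0 / 0 0 0 0 / 6 0 0 0 / 0 0 0 0 / 0 0 0 0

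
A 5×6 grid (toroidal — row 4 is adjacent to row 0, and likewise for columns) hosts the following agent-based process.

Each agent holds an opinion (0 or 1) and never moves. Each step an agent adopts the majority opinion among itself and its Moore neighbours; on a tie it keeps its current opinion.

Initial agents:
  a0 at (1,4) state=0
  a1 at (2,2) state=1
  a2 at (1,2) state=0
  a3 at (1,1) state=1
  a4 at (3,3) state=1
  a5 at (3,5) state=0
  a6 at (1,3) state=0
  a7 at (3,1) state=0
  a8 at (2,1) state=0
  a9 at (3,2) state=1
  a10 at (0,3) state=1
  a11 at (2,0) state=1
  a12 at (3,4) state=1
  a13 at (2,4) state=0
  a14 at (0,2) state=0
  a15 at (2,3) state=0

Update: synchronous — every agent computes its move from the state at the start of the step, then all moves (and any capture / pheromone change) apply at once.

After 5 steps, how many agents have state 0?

t=1: a0@(1,4):0 a1@(2,2):0 a2@(1,2):0 a3@(1,1):1 a4@(3,3):1 a5@(3,5):0 a6@(1,3):0 a7@(3,1):1 a8@(2,1):1 a9@(3,2):1 a10@(0,3):0 a11@(2,0):0 a12@(3,4):0 a13@(2,4):0 a14@(0,2):0 a15@(2,3):0
t=2: a0@(1,4):0 a1@(2,2):1 a2@(1,2):0 a3@(1,1):0 a4@(3,3):0 a5@(3,5):0 a6@(1,3):0 a7@(3,1):1 a8@(2,1):1 a9@(3,2):1 a10@(0,3):0 a11@(2,0):1 a12@(3,4):0 a13@(2,4):0 a14@(0,2):0 a15@(2,3):0
t=3: a0@(1,4):0 a1@(2,2):0 a2@(1,2):0 a3@(1,1):0 a4@(3,3):0 a5@(3,5):0 a6@(1,3):0 a7@(3,1):1 a8@(2,1):1 a9@(3,2):1 a10@(0,3):0 a11@(2,0):1 a12@(3,4):0 a13@(2,4):0 a14@(0,2):0 a15@(2,3):0
t=4: (unchanged — steady state)

12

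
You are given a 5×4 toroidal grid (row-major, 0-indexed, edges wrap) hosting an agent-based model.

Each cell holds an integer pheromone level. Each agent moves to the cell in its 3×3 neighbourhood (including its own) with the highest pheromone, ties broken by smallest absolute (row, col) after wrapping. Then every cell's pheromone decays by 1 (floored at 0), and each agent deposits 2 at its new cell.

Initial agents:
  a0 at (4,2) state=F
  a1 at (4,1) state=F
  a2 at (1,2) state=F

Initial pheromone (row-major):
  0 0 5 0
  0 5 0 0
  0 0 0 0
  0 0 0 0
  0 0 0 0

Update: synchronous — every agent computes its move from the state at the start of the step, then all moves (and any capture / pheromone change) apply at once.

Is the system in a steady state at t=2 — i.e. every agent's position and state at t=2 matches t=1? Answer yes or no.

yes

t=1: a0@(0,2) a1@(0,2) a2@(0,2) | pheromone: 0 0 10 0 / 0 4 0 0 / 0 0 0 0 / 0 0 0 0 / 0 0 0 0
t=2: a0@(0,2) a1@(0,2) a2@(0,2) | pheromone: 0 0 15 0 / 0 3 0 0 / 0 0 0 0 / 0 0 0 0 / 0 0 0 0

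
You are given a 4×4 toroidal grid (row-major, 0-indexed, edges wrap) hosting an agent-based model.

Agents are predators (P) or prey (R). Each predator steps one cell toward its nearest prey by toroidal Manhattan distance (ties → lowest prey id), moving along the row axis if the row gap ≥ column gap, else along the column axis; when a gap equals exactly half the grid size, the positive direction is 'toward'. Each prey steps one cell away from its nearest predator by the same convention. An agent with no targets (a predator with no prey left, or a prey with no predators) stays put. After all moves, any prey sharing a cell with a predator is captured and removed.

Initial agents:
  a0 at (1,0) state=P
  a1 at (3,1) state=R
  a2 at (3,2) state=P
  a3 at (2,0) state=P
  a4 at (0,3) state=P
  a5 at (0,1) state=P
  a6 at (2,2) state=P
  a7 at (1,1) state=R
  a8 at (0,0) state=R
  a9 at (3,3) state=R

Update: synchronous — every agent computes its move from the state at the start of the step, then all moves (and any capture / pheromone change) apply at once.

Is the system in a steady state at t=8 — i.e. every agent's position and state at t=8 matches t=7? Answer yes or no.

t=1: a0@(1,1):P a2@(3,1):P a3@(3,0):P a4@(0,0):P a5@(3,1):P a6@(3,2):P a7@(1,2):R
t=2: a0@(1,2):P a2@(0,1):P a3@(0,0):P a4@(0,1):P a5@(0,1):P a6@(0,2):P a7@(1,3):R
t=3: a0@(1,3):P a2@(0,2):P a3@(1,0):P a4@(0,2):P a5@(0,2):P a6@(1,2):P
t=4: (unchanged — steady state)

yes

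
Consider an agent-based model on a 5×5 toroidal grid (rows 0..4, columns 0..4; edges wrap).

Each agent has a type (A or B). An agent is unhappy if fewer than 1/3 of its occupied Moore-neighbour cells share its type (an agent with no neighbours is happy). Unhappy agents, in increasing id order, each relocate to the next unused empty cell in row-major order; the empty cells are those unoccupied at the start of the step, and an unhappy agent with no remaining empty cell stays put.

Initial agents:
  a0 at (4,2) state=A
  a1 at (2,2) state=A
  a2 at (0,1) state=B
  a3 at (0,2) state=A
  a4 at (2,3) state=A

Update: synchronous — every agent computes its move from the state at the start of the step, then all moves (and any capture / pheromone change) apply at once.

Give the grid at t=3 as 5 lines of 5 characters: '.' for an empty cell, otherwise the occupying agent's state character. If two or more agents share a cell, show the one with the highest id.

t=1: a0@(4,2):A a1@(2,2):A a2@(0,0):B a3@(0,2):A a4@(2,3):A
t=2: (unchanged — steady state)

B.A..
.....
..AA.
.....
..A..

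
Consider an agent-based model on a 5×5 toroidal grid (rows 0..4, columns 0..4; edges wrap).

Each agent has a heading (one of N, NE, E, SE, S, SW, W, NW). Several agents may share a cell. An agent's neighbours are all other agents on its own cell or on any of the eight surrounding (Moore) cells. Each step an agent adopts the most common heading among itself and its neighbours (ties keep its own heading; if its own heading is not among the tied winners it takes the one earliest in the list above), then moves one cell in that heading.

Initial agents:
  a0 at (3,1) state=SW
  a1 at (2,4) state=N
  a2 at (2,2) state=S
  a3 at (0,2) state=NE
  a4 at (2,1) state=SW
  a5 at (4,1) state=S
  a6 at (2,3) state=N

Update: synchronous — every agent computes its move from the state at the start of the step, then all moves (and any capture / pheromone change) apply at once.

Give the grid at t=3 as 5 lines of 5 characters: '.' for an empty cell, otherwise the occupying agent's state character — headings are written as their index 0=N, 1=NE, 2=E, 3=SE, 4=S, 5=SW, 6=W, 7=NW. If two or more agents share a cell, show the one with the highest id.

...55
...5.
.4...
.....
...0.

t=1: a0@(4,0):SW a1@(1,4):N a2@(3,1):SW a3@(4,3):NE a4@(3,0):SW a5@(0,1):S a6@(1,3):N
t=2: a0@(0,4):SW a1@(0,4):N a2@(4,0):SW a3@(3,4):NE a4@(4,4):SW a5@(1,1):S a6@(0,3):N
t=3: a0@(1,3):SW a1@(1,3):SW a2@(0,4):SW a3@(4,3):SW a4@(0,3):SW a5@(2,1):S a6@(4,3):N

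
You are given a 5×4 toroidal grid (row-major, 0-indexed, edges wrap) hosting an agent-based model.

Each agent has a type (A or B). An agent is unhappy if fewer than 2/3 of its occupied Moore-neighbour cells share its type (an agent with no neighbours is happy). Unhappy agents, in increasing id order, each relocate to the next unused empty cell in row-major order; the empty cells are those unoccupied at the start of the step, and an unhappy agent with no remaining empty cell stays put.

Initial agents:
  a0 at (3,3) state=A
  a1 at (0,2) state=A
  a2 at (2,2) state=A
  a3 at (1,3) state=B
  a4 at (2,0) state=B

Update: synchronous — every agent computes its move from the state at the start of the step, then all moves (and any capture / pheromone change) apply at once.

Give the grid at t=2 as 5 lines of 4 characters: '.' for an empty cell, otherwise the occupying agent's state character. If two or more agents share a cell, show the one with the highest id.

..A.
..AA
BB..
....
....

t=1: a0@(0,0):A a1@(0,1):A a2@(0,3):A a3@(1,0):B a4@(1,1):B
t=2: a0@(0,2):A a1@(1,2):A a2@(1,3):A a3@(2,0):B a4@(2,1):B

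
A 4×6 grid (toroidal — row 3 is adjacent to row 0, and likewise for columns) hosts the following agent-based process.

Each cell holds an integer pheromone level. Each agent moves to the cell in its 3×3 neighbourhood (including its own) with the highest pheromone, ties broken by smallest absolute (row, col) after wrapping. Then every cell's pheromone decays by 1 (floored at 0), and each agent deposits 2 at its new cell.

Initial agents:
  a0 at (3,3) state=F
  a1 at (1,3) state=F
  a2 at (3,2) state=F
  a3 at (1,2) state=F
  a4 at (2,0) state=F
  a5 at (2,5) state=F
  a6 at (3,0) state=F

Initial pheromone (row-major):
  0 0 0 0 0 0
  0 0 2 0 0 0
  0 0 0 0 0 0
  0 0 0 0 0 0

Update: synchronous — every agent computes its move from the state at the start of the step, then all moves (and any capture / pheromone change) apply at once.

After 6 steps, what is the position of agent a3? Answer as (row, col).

t=1: a0@(0,2) a1@(1,2) a2@(0,1) a3@(1,2) a4@(1,0) a5@(1,0) a6@(0,0) | pheromone: 2 2 2 0 0 0 / 4 0 5 0 0 0 / 0 0 0 0 0 0 / 0 0 0 0 0 0
t=2: a0@(1,2) a1@(1,2) a2@(1,2) a3@(1,2) a4@(1,0) a5@(1,0) a6@(1,0) | pheromone: 1 1 1 0 0 0 / 9 0 12 0 0 0 / 0 0 0 0 0 0 / 0 0 0 0 0 0
t=3: a0@(1,2) a1@(1,2) a2@(1,2) a3@(1,2) a4@(1,0) a5@(1,0) a6@(1,0) | pheromone: 0 0 0 0 0 0 / 14 0 19 0 0 0 / 0 0 0 0 0 0 / 0 0 0 0 0 0
t=4: a0@(1,2) a1@(1,2) a2@(1,2) a3@(1,2) a4@(1,0) a5@(1,0) a6@(1,0) | pheromone: 0 0 0 0 0 0 / 19 0 26 0 0 0 / 0 0 0 0 0 0 / 0 0 0 0 0 0
t=5: a0@(1,2) a1@(1,2) a2@(1,2) a3@(1,2) a4@(1,0) a5@(1,0) a6@(1,0) | pheromone: 0 0 0 0 0 0 / 24 0 33 0 0 0 / 0 0 0 0 0 0 / 0 0 0 0 0 0
t=6: a0@(1,2) a1@(1,2) a2@(1,2) a3@(1,2) a4@(1,0) a5@(1,0) a6@(1,0) | pheromone: 0 0 0 0 0 0 / 29 0 40 0 0 0 / 0 0 0 0 0 0 / 0 0 0 0 0 0

(1, 2)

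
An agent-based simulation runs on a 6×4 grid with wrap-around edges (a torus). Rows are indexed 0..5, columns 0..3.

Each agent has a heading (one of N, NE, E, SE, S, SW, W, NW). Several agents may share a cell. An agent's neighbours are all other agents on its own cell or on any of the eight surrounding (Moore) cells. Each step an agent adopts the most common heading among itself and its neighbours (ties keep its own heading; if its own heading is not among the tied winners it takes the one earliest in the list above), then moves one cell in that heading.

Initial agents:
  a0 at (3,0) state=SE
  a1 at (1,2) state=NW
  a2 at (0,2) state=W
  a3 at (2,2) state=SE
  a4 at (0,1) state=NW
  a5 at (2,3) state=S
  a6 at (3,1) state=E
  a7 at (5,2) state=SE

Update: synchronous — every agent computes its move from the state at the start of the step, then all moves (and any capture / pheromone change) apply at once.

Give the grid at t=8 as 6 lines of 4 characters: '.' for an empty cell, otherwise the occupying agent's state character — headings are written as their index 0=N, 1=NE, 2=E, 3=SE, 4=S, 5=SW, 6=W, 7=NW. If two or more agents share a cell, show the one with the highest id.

t=1: a0@(4,1):SE a1@(0,1):NW a2@(5,1):NW a3@(3,3):SE a4@(5,0):NW a5@(3,0):SE a6@(4,2):SE a7@(0,3):SE
t=2: a0@(5,2):SE a1@(5,0):NW a2@(4,0):NW a3@(4,0):SE a4@(4,3):NW a5@(4,1):SE a6@(5,3):SE a7@(1,0):SE
t=3: a0@(0,3):SE a1@(4,3):NW a2@(3,3):NW a3@(5,1):SE a4@(3,2):NW a5@(5,2):SE a6@(0,0):SE a7@(2,1):SE
t=4: a0@(1,0):SE a1@(3,2):NW a2@(2,2):NW a3@(0,2):SE a4@(2,1):NW a5@(0,3):SE a6@(1,1):SE a7@(3,2):SE
t=5: a0@(2,1):SE a1@(2,1):NW a2@(1,1):NW a3@(1,3):SE a4@(1,0):NW a5@(1,0):SE a6@(2,2):SE a7@(2,1):NW
t=6: a0@(1,0):NW a1@(1,0):NW a2@(0,0):NW a3@(2,0):SE a4@(0,3):NW a5@(0,3):NW a6@(3,3):SE a7@(1,0):NW
t=7: a0@(0,3):NW a1@(0,3):NW a2@(5,3):NW a3@(1,3):NW a4@(5,2):NW a5@(5,2):NW a6@(4,0):SE a7@(0,3):NW
t=8: a0@(5,2):NW a1@(5,2):NW a2@(4,2):NW a3@(0,2):NW a4@(4,1):NW a5@(4,1):NW a6@(5,1):SE a7@(5,2):NW

..7.
....
....
....
.77.
.37.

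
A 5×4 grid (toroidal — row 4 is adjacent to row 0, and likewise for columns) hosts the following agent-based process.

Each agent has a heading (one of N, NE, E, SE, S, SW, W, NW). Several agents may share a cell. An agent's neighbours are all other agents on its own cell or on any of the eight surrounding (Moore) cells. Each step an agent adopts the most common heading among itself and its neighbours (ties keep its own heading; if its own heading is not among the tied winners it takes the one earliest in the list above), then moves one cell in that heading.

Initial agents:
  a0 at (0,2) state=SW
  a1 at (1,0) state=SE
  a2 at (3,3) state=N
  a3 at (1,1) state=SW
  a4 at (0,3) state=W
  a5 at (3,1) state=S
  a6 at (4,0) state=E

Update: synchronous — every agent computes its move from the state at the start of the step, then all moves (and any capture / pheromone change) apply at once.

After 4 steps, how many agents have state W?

t=1: a0@(1,1):SW a1@(2,1):SE a2@(2,3):N a3@(2,0):SW a4@(0,2):W a5@(4,1):S a6@(4,1):E
t=2: a0@(2,0):SW a1@(3,0):SW a2@(1,3):N a3@(3,3):SW a4@(0,1):W a5@(0,1):S a6@(4,2):E
t=3: a0@(3,3):SW a1@(4,3):SW a2@(0,3):N a3@(4,2):SW a4@(0,0):W a5@(1,1):S a6@(4,3):E
t=4: a0@(4,2):SW a1@(0,2):SW a2@(1,2):SW a3@(0,1):SW a4@(0,3):W a5@(2,1):S a6@(0,2):SW

1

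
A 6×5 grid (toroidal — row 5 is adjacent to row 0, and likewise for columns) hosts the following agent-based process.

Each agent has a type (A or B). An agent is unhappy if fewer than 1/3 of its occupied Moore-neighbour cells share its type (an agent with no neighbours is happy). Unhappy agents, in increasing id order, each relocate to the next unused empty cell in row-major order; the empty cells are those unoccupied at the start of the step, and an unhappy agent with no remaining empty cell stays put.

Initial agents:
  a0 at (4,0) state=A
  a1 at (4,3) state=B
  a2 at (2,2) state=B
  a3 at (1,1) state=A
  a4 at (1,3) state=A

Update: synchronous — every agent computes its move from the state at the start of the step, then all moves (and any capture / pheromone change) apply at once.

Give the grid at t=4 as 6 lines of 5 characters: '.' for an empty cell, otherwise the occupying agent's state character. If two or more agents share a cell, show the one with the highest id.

.AAB.
.....
.....
.....
A..B.
.....

t=1: a0@(4,0):A a1@(4,3):B a2@(0,0):B a3@(0,1):A a4@(0,2):A
t=2: a0@(4,0):A a1@(4,3):B a2@(0,3):B a3@(0,1):A a4@(0,2):A
t=3: a0@(4,0):A a1@(4,3):B a2@(0,0):B a3@(0,1):A a4@(0,2):A
t=4: a0@(4,0):A a1@(4,3):B a2@(0,3):B a3@(0,1):A a4@(0,2):A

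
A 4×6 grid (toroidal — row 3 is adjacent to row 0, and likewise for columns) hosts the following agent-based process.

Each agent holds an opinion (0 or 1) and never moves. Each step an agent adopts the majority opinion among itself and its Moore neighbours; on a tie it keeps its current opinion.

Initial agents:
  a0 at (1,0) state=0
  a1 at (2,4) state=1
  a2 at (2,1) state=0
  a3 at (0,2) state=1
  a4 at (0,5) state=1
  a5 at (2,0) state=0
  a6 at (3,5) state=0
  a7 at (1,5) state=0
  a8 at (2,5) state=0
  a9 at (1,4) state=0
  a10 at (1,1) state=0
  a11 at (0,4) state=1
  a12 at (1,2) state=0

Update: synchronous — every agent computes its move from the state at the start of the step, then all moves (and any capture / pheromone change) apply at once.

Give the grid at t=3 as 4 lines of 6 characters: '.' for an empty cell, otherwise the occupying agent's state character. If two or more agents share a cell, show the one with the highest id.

..0.00
000.00
00..00
.....0

t=1: a0@(1,0):0 a1@(2,4):0 a2@(2,1):0 a3@(0,2):0 a4@(0,5):0 a5@(2,0):0 a6@(3,5):0 a7@(1,5):0 a8@(2,5):0 a9@(1,4):0 a10@(1,1):0 a11@(0,4):0 a12@(1,2):0
t=2: (unchanged — steady state)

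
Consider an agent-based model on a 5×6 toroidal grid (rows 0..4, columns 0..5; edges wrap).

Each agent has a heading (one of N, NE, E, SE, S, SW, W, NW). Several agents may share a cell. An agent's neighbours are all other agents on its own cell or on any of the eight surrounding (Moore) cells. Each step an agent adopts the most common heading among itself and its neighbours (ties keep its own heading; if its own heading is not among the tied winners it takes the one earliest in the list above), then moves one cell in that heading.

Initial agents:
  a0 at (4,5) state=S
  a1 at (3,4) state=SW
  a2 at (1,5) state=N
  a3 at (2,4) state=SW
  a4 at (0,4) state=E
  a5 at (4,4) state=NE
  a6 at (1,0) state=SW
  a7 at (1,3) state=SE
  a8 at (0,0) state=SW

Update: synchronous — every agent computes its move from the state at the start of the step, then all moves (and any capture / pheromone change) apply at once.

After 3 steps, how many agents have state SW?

t=1: a0@(0,4):SW a1@(4,3):SW a2@(2,4):SW a3@(3,3):SW a4@(0,5):E a5@(3,5):NE a6@(2,5):SW a7@(2,4):SE a8@(1,5):SW
t=2: a0@(1,3):SW a1@(0,2):SW a2@(3,3):SW a3@(4,2):SW a4@(1,4):SW a5@(4,4):SW a6@(3,4):SW a7@(3,3):SW a8@(2,4):SW
t=3: a0@(2,2):SW a1@(1,1):SW a2@(4,2):SW a3@(0,1):SW a4@(2,3):SW a5@(0,3):SW a6@(4,3):SW a7@(4,2):SW a8@(3,3):SW

9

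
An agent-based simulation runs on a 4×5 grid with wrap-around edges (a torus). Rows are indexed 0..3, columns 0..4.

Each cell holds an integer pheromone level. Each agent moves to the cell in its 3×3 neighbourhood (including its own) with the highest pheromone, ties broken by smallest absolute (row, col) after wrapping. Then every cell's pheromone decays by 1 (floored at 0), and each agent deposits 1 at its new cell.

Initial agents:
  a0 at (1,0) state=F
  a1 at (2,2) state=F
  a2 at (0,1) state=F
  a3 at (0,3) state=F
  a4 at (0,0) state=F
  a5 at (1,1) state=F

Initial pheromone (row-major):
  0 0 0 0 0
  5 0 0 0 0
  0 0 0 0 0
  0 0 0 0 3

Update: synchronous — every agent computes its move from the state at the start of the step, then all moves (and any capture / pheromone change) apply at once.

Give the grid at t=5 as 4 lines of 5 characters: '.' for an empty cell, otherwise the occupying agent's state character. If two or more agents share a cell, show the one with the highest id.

.....
F....
.....
....F

t=1: a0@(1,0) a1@(1,1) a2@(1,0) a3@(3,4) a4@(1,0) a5@(1,0) | pheromone: 0 0 0 0 0 / 8 1 0 0 0 / 0 0 0 0 0 / 0 0 0 0 3
t=2: a0@(1,0) a1@(1,0) a2@(1,0) a3@(3,4) a4@(1,0) a5@(1,0) | pheromone: 0 0 0 0 0 / 12 0 0 0 0 / 0 0 0 0 0 / 0 0 0 0 3
t=3: a0@(1,0) a1@(1,0) a2@(1,0) a3@(3,4) a4@(1,0) a5@(1,0) | pheromone: 0 0 0 0 0 / 16 0 0 0 0 / 0 0 0 0 0 / 0 0 0 0 3
t=4: a0@(1,0) a1@(1,0) a2@(1,0) a3@(3,4) a4@(1,0) a5@(1,0) | pheromone: 0 0 0 0 0 / 20 0 0 0 0 / 0 0 0 0 0 / 0 0 0 0 3
t=5: a0@(1,0) a1@(1,0) a2@(1,0) a3@(3,4) a4@(1,0) a5@(1,0) | pheromone: 0 0 0 0 0 / 24 0 0 0 0 / 0 0 0 0 0 / 0 0 0 0 3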